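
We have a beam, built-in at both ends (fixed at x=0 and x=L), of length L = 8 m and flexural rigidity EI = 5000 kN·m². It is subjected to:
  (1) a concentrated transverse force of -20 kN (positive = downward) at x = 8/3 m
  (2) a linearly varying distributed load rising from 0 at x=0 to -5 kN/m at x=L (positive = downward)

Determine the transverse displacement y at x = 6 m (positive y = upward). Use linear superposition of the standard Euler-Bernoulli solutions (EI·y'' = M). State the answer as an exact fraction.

y(6) = 5393/810000 m

Load 1 — point force P=-20 kN at a=8/3 m (b=L-a=16/3):
  y_1 = -Pa²(L-x)²(3bL-(3b+a)(L-x))/(6L³EI)  [x>a] = -(-20)·(8/3)²·(8-6)²·(3·(16/3)·8-(3·(16/3)+(8/3))·(8-6))/(6·8³·5000) = 34/10125 m
Load 2 — triangular load w₀=-5 kN/m (0→w₀ over full span):
  y_2 = -w₀x²(L-x)²(x+2L)/(120LEI) = -(-5)·6²·(8-6)²·(6+2·8)/(120·8·5000) = 33/10000 m
Superposition: y = Σ y_i = 5393/810000 m ≈ 0.006658 m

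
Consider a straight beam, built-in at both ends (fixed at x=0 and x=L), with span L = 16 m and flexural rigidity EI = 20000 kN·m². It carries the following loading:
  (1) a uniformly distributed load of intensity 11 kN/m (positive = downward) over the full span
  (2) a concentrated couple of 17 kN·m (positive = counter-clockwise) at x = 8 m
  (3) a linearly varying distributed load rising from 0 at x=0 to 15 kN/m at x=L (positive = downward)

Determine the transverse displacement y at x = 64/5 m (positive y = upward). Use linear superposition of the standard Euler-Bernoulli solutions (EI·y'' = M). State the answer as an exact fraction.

y(64/5) = -393487/5859375 m

Load 1 — uniform load w=11 kN/m over full span:
  y_1 = -wx²(L-x)²/(24EI) = -11·(64/5)²·(16-(64/5))²/(24·20000) = -45056/1171875 m
Load 2 — applied couple M₀=17 kN·m at a=8 m (b=L-a=8):
  y_2 = (R_Ax³/6 - M_Ax²/2 - M₀(x-a)²/2)/EI  [x>a] with R_A=51/32, M_A=17/4 = ((51/32)·(64/5)³/6 - (17/4)·(64/5)²/2 - 17·((64/5)-8)²/2)/20000 = 51/78125 m
Load 3 — triangular load w₀=15 kN/m (0→w₀ over full span):
  y_3 = -w₀x²(L-x)²(x+2L)/(120LEI) = -15·(64/5)²·(16-(64/5))²·((64/5)+2·16)/(120·16·20000) = -57344/1953125 m
Superposition: y = Σ y_i = -393487/5859375 m ≈ -0.067155 m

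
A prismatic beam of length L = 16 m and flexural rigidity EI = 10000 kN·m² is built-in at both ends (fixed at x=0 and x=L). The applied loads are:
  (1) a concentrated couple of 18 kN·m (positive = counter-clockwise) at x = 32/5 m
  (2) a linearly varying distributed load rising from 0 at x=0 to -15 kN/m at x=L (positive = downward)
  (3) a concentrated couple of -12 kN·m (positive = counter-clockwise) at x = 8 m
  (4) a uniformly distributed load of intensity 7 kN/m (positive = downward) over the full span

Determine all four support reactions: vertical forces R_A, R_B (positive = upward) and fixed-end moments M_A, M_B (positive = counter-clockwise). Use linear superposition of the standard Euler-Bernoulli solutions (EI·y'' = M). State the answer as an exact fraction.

Load 1 — applied couple M₀=18 kN·m at a=32/5 m (b=L-a=48/5):
  R_A = 6M₀ab/L³ = 6·18·(32/5)·(48/5)/16³ = 81/50 kN
  M_A = M₀b(2a-b)/L² = 18·(48/5)·(2·(32/5)-(48/5))/16² = 54/25 kN·m
  R_B = -6M₀ab/L³ = -6·18·(32/5)·(48/5)/16³ = -81/50 kN
  M_B = M₀a(2b-a)/L² = 18·(32/5)·(2·(48/5)-(32/5))/16² = 144/25 kN·m
Load 2 — triangular load w₀=-15 kN/m (0→w₀ over full span):
  R_A = 3w₀L/20 = 3·(-15)·16/20 = -36 kN
  M_A = w₀L²/30 = (-15)·16²/30 = -128 kN·m
  R_B = 7w₀L/20 = 7·(-15)·16/20 = -84 kN
  M_B = -w₀L²/20 = -(-15)·16²/20 = 192 kN·m
Load 3 — applied couple M₀=-12 kN·m at a=8 m (b=L-a=8):
  R_A = 6M₀ab/L³ = 6·(-12)·8·8/16³ = -9/8 kN
  M_A = M₀b(2a-b)/L² = (-12)·8·(2·8-8)/16² = -3 kN·m
  R_B = -6M₀ab/L³ = -6·(-12)·8·8/16³ = 9/8 kN
  M_B = M₀a(2b-a)/L² = (-12)·8·(2·8-8)/16² = -3 kN·m
Load 4 — uniform load w=7 kN/m over full span:
  R_A = wL/2 = 7·16/2 = 56 kN
  M_A = wL²/12 = 7·16²/12 = 448/3 kN·m
  R_B = wL/2 = 7·16/2 = 56 kN
  M_B = -wL²/12 = -7·16²/12 = -448/3 kN·m
Superposition: R_A = 4099/200 kN, M_A = 1537/75 kN·m, R_B = -5699/200 kN, M_B = 3407/75 kN·m

R_A = 4099/200 kN, M_A = 1537/75 kN·m, R_B = -5699/200 kN, M_B = 3407/75 kN·m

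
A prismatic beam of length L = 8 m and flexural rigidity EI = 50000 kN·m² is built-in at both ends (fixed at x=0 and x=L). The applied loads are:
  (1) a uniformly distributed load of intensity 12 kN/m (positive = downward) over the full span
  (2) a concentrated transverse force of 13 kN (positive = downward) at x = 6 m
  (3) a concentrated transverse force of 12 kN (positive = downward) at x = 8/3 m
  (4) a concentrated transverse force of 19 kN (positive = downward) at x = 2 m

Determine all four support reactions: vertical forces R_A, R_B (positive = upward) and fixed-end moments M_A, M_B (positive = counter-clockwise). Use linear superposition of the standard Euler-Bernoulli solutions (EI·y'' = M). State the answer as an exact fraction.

Load 1 — uniform load w=12 kN/m over full span:
  R_A = wL/2 = 12·8/2 = 48 kN
  M_A = wL²/12 = 12·8²/12 = 64 kN·m
  R_B = wL/2 = 12·8/2 = 48 kN
  M_B = -wL²/12 = -12·8²/12 = -64 kN·m
Load 2 — point force P=13 kN at a=6 m (b=L-a=2):
  R_A = Pb²(3a+b)/L³ = 13·2²·(3·6+2)/8³ = 65/32 kN
  M_A = Pab²/L² = 13·6·2²/8² = 39/8 kN·m
  R_B = Pa²(a+3b)/L³ = 13·6²·(6+3·2)/8³ = 351/32 kN
  M_B = -Pa²b/L² = -13·6²·2/8² = -117/8 kN·m
Load 3 — point force P=12 kN at a=8/3 m (b=L-a=16/3):
  R_A = Pb²(3a+b)/L³ = 12·(16/3)²·(3·(8/3)+(16/3))/8³ = 80/9 kN
  M_A = Pab²/L² = 12·(8/3)·(16/3)²/8² = 128/9 kN·m
  R_B = Pa²(a+3b)/L³ = 12·(8/3)²·((8/3)+3·(16/3))/8³ = 28/9 kN
  M_B = -Pa²b/L² = -12·(8/3)²·(16/3)/8² = -64/9 kN·m
Load 4 — point force P=19 kN at a=2 m (b=L-a=6):
  R_A = Pb²(3a+b)/L³ = 19·6²·(3·2+6)/8³ = 513/32 kN
  M_A = Pab²/L² = 19·2·6²/8² = 171/8 kN·m
  R_B = Pa²(a+3b)/L³ = 19·2²·(2+3·6)/8³ = 95/32 kN
  M_B = -Pa²b/L² = -19·2²·6/8² = -57/8 kN·m
Superposition: R_A = 10793/144 kN, M_A = 3761/36 kN·m, R_B = 9367/144 kN, M_B = -3343/36 kN·m

R_A = 10793/144 kN, M_A = 3761/36 kN·m, R_B = 9367/144 kN, M_B = -3343/36 kN·m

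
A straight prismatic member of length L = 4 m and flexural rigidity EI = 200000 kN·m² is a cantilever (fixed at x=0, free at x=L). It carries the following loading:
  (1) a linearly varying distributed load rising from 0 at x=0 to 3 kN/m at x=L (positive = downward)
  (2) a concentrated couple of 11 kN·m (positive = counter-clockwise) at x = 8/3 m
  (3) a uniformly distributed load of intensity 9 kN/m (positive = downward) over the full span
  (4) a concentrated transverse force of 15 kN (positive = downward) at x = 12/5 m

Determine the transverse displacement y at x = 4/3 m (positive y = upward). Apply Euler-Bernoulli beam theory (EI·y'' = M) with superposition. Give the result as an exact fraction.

y(4/3) = -12019/30375000 m

Load 1 — triangular load w₀=3 kN/m (0→w₀ over full span):
  y_1 = (w₀Lx³/12-w₀L²x²/6-w₀x⁵/(120L))/EI = (3·4·(4/3)³/12-3·4²·(4/3)²/6-3·(4/3)⁵/(120·4))/200000 = -451/7593750 m
Load 2 — applied couple M₀=11 kN·m at a=8/3 m (b=L-a=4/3):
  y_2 = M₀x²/(2EI)  [x≤a] = 11·(4/3)²/(2·200000) = 11/225000 m
Load 3 — uniform load w=9 kN/m over full span:
  y_3 = -wx²(x²-4Lx+6L²)/(24EI) = -9·(4/3)²·((4/3)²-4·4·(4/3)+6·4²)/(24·200000) = -43/168750 m
Load 4 — point force P=15 kN at a=12/5 m (b=L-a=8/5):
  y_4 = -Px²(3a-x)/(6EI)  [x≤a] = -15·(4/3)²·(3·(12/5)-(4/3))/(6·200000) = -11/84375 m
Superposition: y = Σ y_i = -12019/30375000 m ≈ -0.000396 m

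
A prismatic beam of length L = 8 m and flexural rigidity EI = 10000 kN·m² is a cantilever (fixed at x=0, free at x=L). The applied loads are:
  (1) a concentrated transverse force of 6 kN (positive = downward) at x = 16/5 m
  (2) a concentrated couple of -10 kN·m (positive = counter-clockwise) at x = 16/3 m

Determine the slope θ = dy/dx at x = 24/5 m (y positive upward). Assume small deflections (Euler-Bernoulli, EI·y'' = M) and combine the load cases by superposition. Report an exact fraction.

θ(24/5) = -123/15625 rad

Load 1 — point force P=6 kN at a=16/5 m (b=L-a=24/5):
  θ_1 = -Pa²/(2EI)  [x>a] = -6·(16/5)²/(2·10000) = -48/15625 rad
Load 2 — applied couple M₀=-10 kN·m at a=16/3 m (b=L-a=8/3):
  θ_2 = M₀x/EI  [x≤a] = (-10)·(24/5)/10000 = -3/625 rad
Superposition: θ = Σ θ_i = -123/15625 rad ≈ -0.007872 rad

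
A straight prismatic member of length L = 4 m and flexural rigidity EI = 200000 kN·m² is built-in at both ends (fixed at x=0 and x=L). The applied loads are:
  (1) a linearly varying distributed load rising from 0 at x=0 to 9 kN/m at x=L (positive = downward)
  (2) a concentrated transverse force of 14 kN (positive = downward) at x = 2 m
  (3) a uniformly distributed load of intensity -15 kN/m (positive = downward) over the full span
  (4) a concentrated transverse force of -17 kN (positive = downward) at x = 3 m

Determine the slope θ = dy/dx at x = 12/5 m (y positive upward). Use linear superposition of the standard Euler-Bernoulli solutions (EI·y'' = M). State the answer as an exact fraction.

Load 1 — triangular load w₀=9 kN/m (0→w₀ over full span):
  θ_1 = -w₀(2x(L-x)(L-2x)(x+2L)+x²(L-x)²)/(120LEI) = -9·(2·(12/5)·(4-(12/5))·(4-2·(12/5))·((12/5)+2·4)+(12/5)²·(4-(12/5))²)/(120·4·200000) = 9/1953125 rad
Load 2 — point force P=14 kN at a=2 m (b=L-a=2):
  θ_2 = Pa²(L-x)(2bL-(3b+a)(L-x))/(2L³EI)  [x>a] = 14·2²·(4-(12/5))·(2·2·4-(3·2+2)·(4-(12/5)))/(2·4³·200000) = 7/625000 rad
Load 3 — uniform load w=-15 kN/m over full span:
  θ_3 = -wx(L-x)(L-2x)/(12EI) = -(-15)·(12/5)·(4-(12/5))·(4-2·(12/5))/(12·200000) = -3/156250 rad
Load 4 — point force P=-17 kN at a=3 m (b=L-a=1):
  θ_4 = -Pb²x(2aL-(3a+b)x)/(2L³EI)  [x≤a] = -(-17)·1²·(12/5)·(2·3·4-(3·3+1)·(12/5))/(2·4³·200000) = 0 rad
Superposition: θ = Σ θ_i = -53/15625000 rad ≈ -0.000003 rad

θ(12/5) = -53/15625000 rad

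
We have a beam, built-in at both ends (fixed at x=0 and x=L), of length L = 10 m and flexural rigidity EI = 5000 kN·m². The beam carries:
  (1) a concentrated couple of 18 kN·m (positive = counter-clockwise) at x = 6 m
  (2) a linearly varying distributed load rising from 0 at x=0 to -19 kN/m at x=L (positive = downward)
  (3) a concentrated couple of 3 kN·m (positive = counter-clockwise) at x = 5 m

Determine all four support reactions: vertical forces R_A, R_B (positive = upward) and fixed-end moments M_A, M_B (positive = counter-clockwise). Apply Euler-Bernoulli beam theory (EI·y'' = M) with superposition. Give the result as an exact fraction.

R_A = -12729/500 kN, M_A = -17047/300 kN·m, R_B = -34771/500 kN, M_B = 9791/100 kN·m

Load 1 — applied couple M₀=18 kN·m at a=6 m (b=L-a=4):
  R_A = 6M₀ab/L³ = 6·18·6·4/10³ = 324/125 kN
  M_A = M₀b(2a-b)/L² = 18·4·(2·6-4)/10² = 144/25 kN·m
  R_B = -6M₀ab/L³ = -6·18·6·4/10³ = -324/125 kN
  M_B = M₀a(2b-a)/L² = 18·6·(2·4-6)/10² = 54/25 kN·m
Load 2 — triangular load w₀=-19 kN/m (0→w₀ over full span):
  R_A = 3w₀L/20 = 3·(-19)·10/20 = -57/2 kN
  M_A = w₀L²/30 = (-19)·10²/30 = -190/3 kN·m
  R_B = 7w₀L/20 = 7·(-19)·10/20 = -133/2 kN
  M_B = -w₀L²/20 = -(-19)·10²/20 = 95 kN·m
Load 3 — applied couple M₀=3 kN·m at a=5 m (b=L-a=5):
  R_A = 6M₀ab/L³ = 6·3·5·5/10³ = 9/20 kN
  M_A = M₀b(2a-b)/L² = 3·5·(2·5-5)/10² = 3/4 kN·m
  R_B = -6M₀ab/L³ = -6·3·5·5/10³ = -9/20 kN
  M_B = M₀a(2b-a)/L² = 3·5·(2·5-5)/10² = 3/4 kN·m
Superposition: R_A = -12729/500 kN, M_A = -17047/300 kN·m, R_B = -34771/500 kN, M_B = 9791/100 kN·m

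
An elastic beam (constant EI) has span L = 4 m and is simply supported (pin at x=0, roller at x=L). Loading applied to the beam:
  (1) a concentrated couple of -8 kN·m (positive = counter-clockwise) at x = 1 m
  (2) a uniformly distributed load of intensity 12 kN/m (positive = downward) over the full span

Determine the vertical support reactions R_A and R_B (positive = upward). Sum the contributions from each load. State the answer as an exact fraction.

R_A = 22 kN, R_B = 26 kN

Load 1 — applied couple M₀=-8 kN·m at a=1 m (b=L-a=3):
  R_A = M₀/L = (-8)/4 = -2 kN
  R_B = -M₀/L = -(-8)/4 = 2 kN
Load 2 — uniform load w=12 kN/m over full span:
  R_A = wL/2 = 12·4/2 = 24 kN
  R_B = wL/2 = 12·4/2 = 24 kN
Superposition: R_A = 22 kN, R_B = 26 kN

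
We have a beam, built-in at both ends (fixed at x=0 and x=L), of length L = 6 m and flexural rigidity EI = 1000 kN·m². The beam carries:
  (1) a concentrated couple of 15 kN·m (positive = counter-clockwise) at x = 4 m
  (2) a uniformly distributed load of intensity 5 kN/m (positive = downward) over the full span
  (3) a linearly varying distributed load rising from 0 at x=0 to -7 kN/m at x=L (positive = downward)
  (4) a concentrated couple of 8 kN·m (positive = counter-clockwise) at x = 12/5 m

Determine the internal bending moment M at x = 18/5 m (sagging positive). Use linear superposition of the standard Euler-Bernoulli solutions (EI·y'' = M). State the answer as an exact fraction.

M(18/5) = 793/125 kN·m

Load 1 — applied couple M₀=15 kN·m at a=4 m (b=L-a=2):
  M_1 = R_Ax - M_A  [x≤a] with R_A=10/3, M_A=5 = (10/3)·(18/5) - 5 = 7 kN·m
Load 2 — uniform load w=5 kN/m over full span:
  M_2 = wLx/2 - wL²/12 - wx²/2 = 5·6·(18/5)/2 - 5·6²/12 - 5·(18/5)²/2 = 33/5 kN·m
Load 3 — triangular load w₀=-7 kN/m (0→w₀ over full span):
  M_3 = 3w₀Lx/20 - w₀L²/30 - w₀x³/(6L) = 3·(-7)·6·(18/5)/20 - (-7)·6²/30 - (-7)·(18/5)³/(6·6) = -651/125 kN·m
Load 4 — applied couple M₀=8 kN·m at a=12/5 m (b=L-a=18/5):
  M_4 = R_Ax - M_A - M₀  [x>a] with R_A=48/25, M_A=24/25 = (48/25)·(18/5) - (24/25) - 8 = -256/125 kN·m
Superposition: M = Σ M_i = 793/125 kN·m ≈ 6.344000 kN·m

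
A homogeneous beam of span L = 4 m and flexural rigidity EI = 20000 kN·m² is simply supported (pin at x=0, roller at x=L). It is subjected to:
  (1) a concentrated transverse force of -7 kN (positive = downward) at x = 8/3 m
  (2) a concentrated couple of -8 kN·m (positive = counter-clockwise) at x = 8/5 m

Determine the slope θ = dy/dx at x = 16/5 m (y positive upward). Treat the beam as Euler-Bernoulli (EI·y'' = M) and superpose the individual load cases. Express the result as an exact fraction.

θ(16/5) = -208/1265625 rad

Load 1 — point force P=-7 kN at a=8/3 m (b=L-a=4/3):
  θ_1 = -Pa(2L²-6Lx+3x²+a²)/(6LEI)  [x>a] = -(-7)·(8/3)·(2·4²-6·4·(16/5)+3·(16/5)²+(8/3)²)/(6·4·20000) = -343/1265625 rad
Load 2 — applied couple M₀=-8 kN·m at a=8/5 m (b=L-a=12/5):
  θ_2 = (M₀x²/(2L)-M₀(x-a)+C₁)/EI  [x>a] with C₁=M₀(3b²-L²)/(6L)=-32/75 = ((-8)·(16/5)²/(2·4)-(-8)·((16/5)-(8/5))+(-32/75))/20000 = 1/9375 rad
Superposition: θ = Σ θ_i = -208/1265625 rad ≈ -0.000164 rad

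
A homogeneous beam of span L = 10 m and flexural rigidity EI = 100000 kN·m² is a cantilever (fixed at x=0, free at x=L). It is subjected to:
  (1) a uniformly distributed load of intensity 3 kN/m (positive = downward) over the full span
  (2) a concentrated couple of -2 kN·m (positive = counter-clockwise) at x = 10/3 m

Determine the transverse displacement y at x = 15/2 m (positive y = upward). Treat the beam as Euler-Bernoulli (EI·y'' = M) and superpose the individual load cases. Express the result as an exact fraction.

Load 1 — uniform load w=3 kN/m over full span:
  y_1 = -wx²(x²-4Lx+6L²)/(24EI) = -3·(15/2)²·((15/2)²-4·10·(15/2)+6·10²)/(24·100000) = -513/20480 m
Load 2 — applied couple M₀=-2 kN·m at a=10/3 m (b=L-a=20/3):
  y_2 = M₀a(2x-a)/(2EI)  [x>a] = (-2)·(10/3)·(2·(15/2)-(10/3))/(2·100000) = -7/18000 m
Superposition: y = Σ y_i = -117217/4608000 m ≈ -0.025438 m

y(15/2) = -117217/4608000 m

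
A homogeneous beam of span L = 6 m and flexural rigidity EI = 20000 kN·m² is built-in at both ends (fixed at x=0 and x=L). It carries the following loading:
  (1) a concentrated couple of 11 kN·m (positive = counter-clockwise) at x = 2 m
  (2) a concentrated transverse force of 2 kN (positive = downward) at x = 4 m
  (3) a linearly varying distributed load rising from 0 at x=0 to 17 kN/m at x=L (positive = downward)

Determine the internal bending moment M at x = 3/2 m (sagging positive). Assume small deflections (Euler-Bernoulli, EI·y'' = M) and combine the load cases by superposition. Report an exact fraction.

M(3/2) = 6497/1440 kN·m

Load 1 — applied couple M₀=11 kN·m at a=2 m (b=L-a=4):
  M_1 = R_Ax - M_A  [x≤a] with R_A=22/9, M_A=0 = (22/9)·(3/2) - 0 = 11/3 kN·m
Load 2 — point force P=2 kN at a=4 m (b=L-a=2):
  M_2 = Pb²(3a+b)x/L³ - Pab²/L²  [x≤a] = 2·2²·(3·4+2)·(3/2)/6³ - 2·4·2²/6² = -1/9 kN·m
Load 3 — triangular load w₀=17 kN/m (0→w₀ over full span):
  M_3 = 3w₀Lx/20 - w₀L²/30 - w₀x³/(6L) = 3·17·6·(3/2)/20 - 17·6²/30 - 17·(3/2)³/(6·6) = 153/160 kN·m
Superposition: M = Σ M_i = 6497/1440 kN·m ≈ 4.511806 kN·m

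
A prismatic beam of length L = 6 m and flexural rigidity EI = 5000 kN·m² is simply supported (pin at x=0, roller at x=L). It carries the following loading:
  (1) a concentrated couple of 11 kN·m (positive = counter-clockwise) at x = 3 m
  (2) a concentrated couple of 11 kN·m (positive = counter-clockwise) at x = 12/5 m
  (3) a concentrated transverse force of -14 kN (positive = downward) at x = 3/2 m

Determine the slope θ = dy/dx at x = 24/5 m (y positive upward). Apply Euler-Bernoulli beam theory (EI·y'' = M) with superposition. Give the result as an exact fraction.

θ(24/5) = -9199/2000000 rad

Load 1 — applied couple M₀=11 kN·m at a=3 m (b=L-a=3):
  θ_1 = (M₀x²/(2L)-M₀(x-a)+C₁)/EI  [x>a] with C₁=M₀(3b²-L²)/(6L)=-11/4 = (11·(24/5)²/(2·6)-11·((24/5)-3)+(-11/4))/5000 = -143/500000 rad
Load 2 — applied couple M₀=11 kN·m at a=12/5 m (b=L-a=18/5):
  θ_2 = (M₀x²/(2L)-M₀(x-a)+C₁)/EI  [x>a] with C₁=M₀(3b²-L²)/(6L)=22/25 = (11·(24/5)²/(2·6)-11·((24/5)-(12/5))+(22/25))/5000 = -11/12500 rad
Load 3 — point force P=-14 kN at a=3/2 m (b=L-a=9/2):
  θ_3 = -Pa(2L²-6Lx+3x²+a²)/(6LEI)  [x>a] = -(-14)·(3/2)·(2·6²-6·6·(24/5)+3·(24/5)²+(3/2)²)/(6·6·5000) = -6867/2000000 rad
Superposition: θ = Σ θ_i = -9199/2000000 rad ≈ -0.004600 rad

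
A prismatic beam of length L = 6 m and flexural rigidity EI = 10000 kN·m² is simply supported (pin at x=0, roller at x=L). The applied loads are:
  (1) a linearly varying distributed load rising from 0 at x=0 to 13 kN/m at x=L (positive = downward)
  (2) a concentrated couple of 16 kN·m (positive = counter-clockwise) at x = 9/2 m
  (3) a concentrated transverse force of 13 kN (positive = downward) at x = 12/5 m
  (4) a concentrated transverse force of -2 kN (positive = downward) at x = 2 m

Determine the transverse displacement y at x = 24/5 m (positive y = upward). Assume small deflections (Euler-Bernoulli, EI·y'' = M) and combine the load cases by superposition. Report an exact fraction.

y(24/5) = -2538647/234375000 m

Load 1 — triangular load w₀=13 kN/m (0→w₀ over full span):
  y_1 = -w₀x(7L⁴-10L²x²+3x⁴)/(360LEI) = -13·(24/5)·(7·6⁴-10·6²·(24/5)²+3·(24/5)⁴)/(360·6·10000) = -133731/19531250 m
Load 2 — applied couple M₀=16 kN·m at a=9/2 m (b=L-a=3/2):
  y_2 = (M₀x³/(6L)-M₀(x-a)²/2+C₁x)/EI  [x>a] with C₁=M₀(3b²-L²)/(6L)=-13 = (16·(24/5)³/(6·6)-16·((24/5)-(9/2))²/2+(-13)·(24/5))/10000 = -873/625000 m
Load 3 — point force P=13 kN at a=12/5 m (b=L-a=18/5):
  y_3 = -Pa(L-x)(2Lx-a²-x²)/(6LEI)  [x>a] = -13·(12/5)·(6-(24/5))·(2·6·(24/5)-(12/5)²-(24/5)²)/(6·6·10000) = -234/78125 m
Load 4 — point force P=-2 kN at a=2 m (b=L-a=4):
  y_4 = -Pa(L-x)(2Lx-a²-x²)/(6LEI)  [x>a] = -(-2)·2·(6-(24/5))·(2·6·(24/5)-2²-(24/5)²)/(6·6·10000) = 191/468750 m
Superposition: y = Σ y_i = -2538647/234375000 m ≈ -0.010832 m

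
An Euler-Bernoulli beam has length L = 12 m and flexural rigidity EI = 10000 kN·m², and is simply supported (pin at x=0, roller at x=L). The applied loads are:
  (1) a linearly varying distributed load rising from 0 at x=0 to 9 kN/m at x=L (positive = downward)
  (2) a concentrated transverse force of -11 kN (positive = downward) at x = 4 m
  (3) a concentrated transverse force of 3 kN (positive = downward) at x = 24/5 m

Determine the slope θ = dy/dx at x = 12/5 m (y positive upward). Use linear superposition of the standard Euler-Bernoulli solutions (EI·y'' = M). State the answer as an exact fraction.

θ(12/5) = -138799/7031250 rad

Load 1 — triangular load w₀=9 kN/m (0→w₀ over full span):
  θ_1 = -w₀(7L⁴-30L²x²+15x⁴)/(360LEI) = -9·(7·12⁴-30·12²·(12/5)²+15·(12/5)⁴)/(360·12·10000) = -9828/390625 rad
Load 2 — point force P=-11 kN at a=4 m (b=L-a=8):
  θ_2 = -Pb(L²-b²-3x²)/(6LEI)  [x≤a] = -(-11)·8·(12²-8²-3·(12/5)²)/(6·12·10000) = 1078/140625 rad
Load 3 — point force P=3 kN at a=24/5 m (b=L-a=36/5):
  θ_3 = -Pb(L²-b²-3x²)/(6LEI)  [x≤a] = -3·(36/5)·(12²-(36/5)²-3·(12/5)²)/(6·12·10000) = -351/156250 rad
Superposition: θ = Σ θ_i = -138799/7031250 rad ≈ -0.019740 rad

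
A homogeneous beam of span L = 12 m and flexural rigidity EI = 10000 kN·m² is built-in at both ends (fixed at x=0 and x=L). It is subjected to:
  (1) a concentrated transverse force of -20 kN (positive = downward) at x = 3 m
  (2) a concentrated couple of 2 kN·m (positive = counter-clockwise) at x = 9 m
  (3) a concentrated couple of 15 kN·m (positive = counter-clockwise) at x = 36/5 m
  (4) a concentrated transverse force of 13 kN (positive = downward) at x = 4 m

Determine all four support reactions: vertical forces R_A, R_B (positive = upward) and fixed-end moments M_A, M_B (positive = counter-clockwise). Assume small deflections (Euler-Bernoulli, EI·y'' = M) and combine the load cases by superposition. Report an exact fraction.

Load 1 — point force P=-20 kN at a=3 m (b=L-a=9):
  R_A = Pb²(3a+b)/L³ = (-20)·9²·(3·3+9)/12³ = -135/8 kN
  M_A = Pab²/L² = (-20)·3·9²/12² = -135/4 kN·m
  R_B = Pa²(a+3b)/L³ = (-20)·3²·(3+3·9)/12³ = -25/8 kN
  M_B = -Pa²b/L² = -(-20)·3²·9/12² = 45/4 kN·m
Load 2 — applied couple M₀=2 kN·m at a=9 m (b=L-a=3):
  R_A = 6M₀ab/L³ = 6·2·9·3/12³ = 3/16 kN
  M_A = M₀b(2a-b)/L² = 2·3·(2·9-3)/12² = 5/8 kN·m
  R_B = -6M₀ab/L³ = -6·2·9·3/12³ = -3/16 kN
  M_B = M₀a(2b-a)/L² = 2·9·(2·3-9)/12² = -3/8 kN·m
Load 3 — applied couple M₀=15 kN·m at a=36/5 m (b=L-a=24/5):
  R_A = 6M₀ab/L³ = 6·15·(36/5)·(24/5)/12³ = 9/5 kN
  M_A = M₀b(2a-b)/L² = 15·(24/5)·(2·(36/5)-(24/5))/12² = 24/5 kN·m
  R_B = -6M₀ab/L³ = -6·15·(36/5)·(24/5)/12³ = -9/5 kN
  M_B = M₀a(2b-a)/L² = 15·(36/5)·(2·(24/5)-(36/5))/12² = 9/5 kN·m
Load 4 — point force P=13 kN at a=4 m (b=L-a=8):
  R_A = Pb²(3a+b)/L³ = 13·8²·(3·4+8)/12³ = 260/27 kN
  M_A = Pab²/L² = 13·4·8²/12² = 208/9 kN·m
  R_B = Pa²(a+3b)/L³ = 13·4²·(4+3·8)/12³ = 91/27 kN
  M_B = -Pa²b/L² = -13·4²·8/12² = -104/9 kN·m
Superposition: R_A = -11357/2160 kN, M_A = -1877/360 kN·m, R_B = -3763/2160 kN, M_B = 403/360 kN·m

R_A = -11357/2160 kN, M_A = -1877/360 kN·m, R_B = -3763/2160 kN, M_B = 403/360 kN·m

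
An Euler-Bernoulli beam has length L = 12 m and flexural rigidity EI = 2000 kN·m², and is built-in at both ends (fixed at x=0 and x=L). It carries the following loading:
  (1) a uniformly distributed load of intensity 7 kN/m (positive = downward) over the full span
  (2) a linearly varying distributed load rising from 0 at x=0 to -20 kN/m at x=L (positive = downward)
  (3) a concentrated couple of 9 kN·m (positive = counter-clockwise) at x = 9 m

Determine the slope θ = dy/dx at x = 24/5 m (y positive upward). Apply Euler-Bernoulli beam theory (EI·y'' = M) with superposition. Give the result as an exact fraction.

θ(24/5) = 1539/100000 rad

Load 1 — uniform load w=7 kN/m over full span:
  θ_1 = -wx(L-x)(L-2x)/(12EI) = -7·(24/5)·(12-(24/5))·(12-2·(24/5))/(12·2000) = -378/15625 rad
Load 2 — triangular load w₀=-20 kN/m (0→w₀ over full span):
  θ_2 = -w₀(2x(L-x)(L-2x)(x+2L)+x²(L-x)²)/(120LEI) = -(-20)·(2·(24/5)·(12-(24/5))·(12-2·(24/5))·((24/5)+2·12)+(24/5)²·(12-(24/5))²)/(120·12·2000) = 648/15625 rad
Load 3 — applied couple M₀=9 kN·m at a=9 m (b=L-a=3):
  θ_3 = (R_Ax²/2 - M_Ax)/EI  [x≤a] with R_A=27/32, M_A=45/16 = ((27/32)·(24/5)²/2 - (45/16)·(24/5))/2000 = -189/100000 rad
Superposition: θ = Σ θ_i = 1539/100000 rad ≈ 0.015390 rad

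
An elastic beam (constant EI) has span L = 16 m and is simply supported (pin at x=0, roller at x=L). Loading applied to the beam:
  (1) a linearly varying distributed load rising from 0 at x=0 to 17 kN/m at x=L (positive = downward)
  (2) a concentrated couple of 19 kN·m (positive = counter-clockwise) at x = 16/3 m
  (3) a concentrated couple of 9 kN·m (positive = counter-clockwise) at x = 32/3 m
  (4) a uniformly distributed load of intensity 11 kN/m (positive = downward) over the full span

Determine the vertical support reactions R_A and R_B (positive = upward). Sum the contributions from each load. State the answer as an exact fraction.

Load 1 — triangular load w₀=17 kN/m (0→w₀ over full span):
  R_A = w₀L/6 = 17·16/6 = 136/3 kN
  R_B = w₀L/3 = 17·16/3 = 272/3 kN
Load 2 — applied couple M₀=19 kN·m at a=16/3 m (b=L-a=32/3):
  R_A = M₀/L = 19/16 kN
  R_B = -M₀/L = -19/16 kN
Load 3 — applied couple M₀=9 kN·m at a=32/3 m (b=L-a=16/3):
  R_A = M₀/L = 9/16 kN
  R_B = -M₀/L = -9/16 kN
Load 4 — uniform load w=11 kN/m over full span:
  R_A = wL/2 = 11·16/2 = 88 kN
  R_B = wL/2 = 11·16/2 = 88 kN
Superposition: R_A = 1621/12 kN, R_B = 2123/12 kN

R_A = 1621/12 kN, R_B = 2123/12 kN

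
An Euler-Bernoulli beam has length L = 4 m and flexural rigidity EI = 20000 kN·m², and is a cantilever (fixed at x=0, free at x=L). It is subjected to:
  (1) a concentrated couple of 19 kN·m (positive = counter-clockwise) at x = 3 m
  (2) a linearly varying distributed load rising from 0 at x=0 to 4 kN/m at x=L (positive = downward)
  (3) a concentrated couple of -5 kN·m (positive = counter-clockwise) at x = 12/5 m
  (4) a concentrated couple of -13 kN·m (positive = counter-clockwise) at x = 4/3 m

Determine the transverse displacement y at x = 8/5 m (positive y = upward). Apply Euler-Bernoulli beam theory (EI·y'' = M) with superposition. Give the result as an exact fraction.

y(8/5) = -354911/351562500 m

Load 1 — applied couple M₀=19 kN·m at a=3 m (b=L-a=1):
  y_1 = M₀x²/(2EI)  [x≤a] = 19·(8/5)²/(2·20000) = 19/15625 m
Load 2 — triangular load w₀=4 kN/m (0→w₀ over full span):
  y_2 = (w₀Lx³/12-w₀L²x²/6-w₀x⁵/(120L))/EI = (4·4·(8/5)³/12-4·4²·(8/5)²/6-4·(8/5)⁵/(120·4))/20000 = -32128/29296875 m
Load 3 — applied couple M₀=-5 kN·m at a=12/5 m (b=L-a=8/5):
  y_3 = M₀x²/(2EI)  [x≤a] = (-5)·(8/5)²/(2·20000) = -1/3125 m
Load 4 — applied couple M₀=-13 kN·m at a=4/3 m (b=L-a=8/3):
  y_4 = M₀a(2x-a)/(2EI)  [x>a] = (-13)·(4/3)·(2·(8/5)-(4/3))/(2·20000) = -91/112500 m
Superposition: y = Σ y_i = -354911/351562500 m ≈ -0.001010 m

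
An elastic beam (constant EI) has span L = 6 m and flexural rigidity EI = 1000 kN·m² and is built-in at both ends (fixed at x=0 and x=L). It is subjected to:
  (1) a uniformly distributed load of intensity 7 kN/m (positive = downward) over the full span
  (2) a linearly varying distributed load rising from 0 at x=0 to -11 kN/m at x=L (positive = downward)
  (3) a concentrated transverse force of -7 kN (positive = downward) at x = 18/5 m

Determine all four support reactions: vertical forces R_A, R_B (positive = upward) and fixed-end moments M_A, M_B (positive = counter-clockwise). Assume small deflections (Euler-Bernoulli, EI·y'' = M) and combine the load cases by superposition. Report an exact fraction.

Load 1 — uniform load w=7 kN/m over full span:
  R_A = wL/2 = 7·6/2 = 21 kN
  M_A = wL²/12 = 7·6²/12 = 21 kN·m
  R_B = wL/2 = 7·6/2 = 21 kN
  M_B = -wL²/12 = -7·6²/12 = -21 kN·m
Load 2 — triangular load w₀=-11 kN/m (0→w₀ over full span):
  R_A = 3w₀L/20 = 3·(-11)·6/20 = -99/10 kN
  M_A = w₀L²/30 = (-11)·6²/30 = -66/5 kN·m
  R_B = 7w₀L/20 = 7·(-11)·6/20 = -231/10 kN
  M_B = -w₀L²/20 = -(-11)·6²/20 = 99/5 kN·m
Load 3 — point force P=-7 kN at a=18/5 m (b=L-a=12/5):
  R_A = Pb²(3a+b)/L³ = (-7)·(12/5)²·(3·(18/5)+(12/5))/6³ = -308/125 kN
  M_A = Pab²/L² = (-7)·(18/5)·(12/5)²/6² = -504/125 kN·m
  R_B = Pa²(a+3b)/L³ = (-7)·(18/5)²·((18/5)+3·(12/5))/6³ = -567/125 kN
  M_B = -Pa²b/L² = -(-7)·(18/5)²·(12/5)/6² = 756/125 kN·m
Superposition: R_A = 2159/250 kN, M_A = 471/125 kN·m, R_B = -1659/250 kN, M_B = 606/125 kN·m

R_A = 2159/250 kN, M_A = 471/125 kN·m, R_B = -1659/250 kN, M_B = 606/125 kN·m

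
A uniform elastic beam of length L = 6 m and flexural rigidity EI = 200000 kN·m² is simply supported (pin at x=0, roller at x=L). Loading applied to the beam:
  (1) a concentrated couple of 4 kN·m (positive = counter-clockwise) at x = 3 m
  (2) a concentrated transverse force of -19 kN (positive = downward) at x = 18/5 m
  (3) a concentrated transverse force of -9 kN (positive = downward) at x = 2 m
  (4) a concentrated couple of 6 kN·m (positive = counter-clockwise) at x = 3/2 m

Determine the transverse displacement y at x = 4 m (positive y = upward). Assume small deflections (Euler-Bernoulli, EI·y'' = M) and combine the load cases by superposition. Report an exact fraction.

y(4) = 494459/900000000 m

Load 1 — applied couple M₀=4 kN·m at a=3 m (b=L-a=3):
  y_1 = (M₀x³/(6L)-M₀(x-a)²/2+C₁x)/EI  [x>a] with C₁=M₀(3b²-L²)/(6L)=-1 = (4·4³/(6·6)-4·(4-3)²/2+(-1)·4)/200000 = 1/180000 m
Load 2 — point force P=-19 kN at a=18/5 m (b=L-a=12/5):
  y_2 = -Pa(L-x)(2Lx-a²-x²)/(6LEI)  [x>a] = -(-19)·(18/5)·(6-4)·(2·6·4-(18/5)²-4²)/(6·6·200000) = 2261/6250000 m
Load 3 — point force P=-9 kN at a=2 m (b=L-a=4):
  y_3 = -Pa(L-x)(2Lx-a²-x²)/(6LEI)  [x>a] = -(-9)·2·(6-4)·(2·6·4-2²-4²)/(6·6·200000) = 7/50000 m
Load 4 — applied couple M₀=6 kN·m at a=3/2 m (b=L-a=9/2):
  y_4 = (M₀x³/(6L)-M₀(x-a)²/2+C₁x)/EI  [x>a] with C₁=M₀(3b²-L²)/(6L)=33/8 = (6·4³/(6·6)-6·(4-(3/2))²/2+(33/8)·4)/200000 = 101/2400000 m
Superposition: y = Σ y_i = 494459/900000000 m ≈ 0.000549 m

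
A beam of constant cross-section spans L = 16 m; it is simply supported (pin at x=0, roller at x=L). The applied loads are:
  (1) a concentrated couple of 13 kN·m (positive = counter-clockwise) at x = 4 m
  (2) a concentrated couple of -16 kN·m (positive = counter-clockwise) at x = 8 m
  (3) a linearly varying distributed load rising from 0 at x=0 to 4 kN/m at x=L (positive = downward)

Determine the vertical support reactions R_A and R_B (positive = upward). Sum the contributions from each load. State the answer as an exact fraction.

R_A = 503/48 kN, R_B = 1033/48 kN

Load 1 — applied couple M₀=13 kN·m at a=4 m (b=L-a=12):
  R_A = M₀/L = 13/16 kN
  R_B = -M₀/L = -13/16 kN
Load 2 — applied couple M₀=-16 kN·m at a=8 m (b=L-a=8):
  R_A = M₀/L = (-16)/16 = -1 kN
  R_B = -M₀/L = -(-16)/16 = 1 kN
Load 3 — triangular load w₀=4 kN/m (0→w₀ over full span):
  R_A = w₀L/6 = 4·16/6 = 32/3 kN
  R_B = w₀L/3 = 4·16/3 = 64/3 kN
Superposition: R_A = 503/48 kN, R_B = 1033/48 kN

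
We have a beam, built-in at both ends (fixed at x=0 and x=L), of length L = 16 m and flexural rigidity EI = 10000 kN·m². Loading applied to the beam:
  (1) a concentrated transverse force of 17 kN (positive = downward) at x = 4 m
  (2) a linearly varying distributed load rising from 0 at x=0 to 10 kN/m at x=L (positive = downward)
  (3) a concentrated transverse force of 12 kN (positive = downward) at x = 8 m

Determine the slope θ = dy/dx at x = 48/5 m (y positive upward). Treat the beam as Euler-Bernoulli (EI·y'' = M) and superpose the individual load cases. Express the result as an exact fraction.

Load 1 — point force P=17 kN at a=4 m (b=L-a=12):
  θ_1 = Pa²(L-x)(2bL-(3b+a)(L-x))/(2L³EI)  [x>a] = 17·4²·(16-(48/5))·(2·12·16-(3·12+4)·(16-(48/5)))/(2·16³·10000) = 17/6250 rad
Load 2 — triangular load w₀=10 kN/m (0→w₀ over full span):
  θ_2 = -w₀(2x(L-x)(L-2x)(x+2L)+x²(L-x)²)/(120LEI) = -10·(2·(48/5)·(16-(48/5))·(16-2·(48/5))·((48/5)+2·16)+(48/5)²·(16-(48/5))²)/(120·16·10000) = 512/78125 rad
Load 3 — point force P=12 kN at a=8 m (b=L-a=8):
  θ_3 = Pa²(L-x)(2bL-(3b+a)(L-x))/(2L³EI)  [x>a] = 12·8²·(16-(48/5))·(2·8·16-(3·8+8)·(16-(48/5)))/(2·16³·10000) = 48/15625 rad
Superposition: θ = Σ θ_i = 1929/156250 rad ≈ 0.012346 rad

θ(48/5) = 1929/156250 rad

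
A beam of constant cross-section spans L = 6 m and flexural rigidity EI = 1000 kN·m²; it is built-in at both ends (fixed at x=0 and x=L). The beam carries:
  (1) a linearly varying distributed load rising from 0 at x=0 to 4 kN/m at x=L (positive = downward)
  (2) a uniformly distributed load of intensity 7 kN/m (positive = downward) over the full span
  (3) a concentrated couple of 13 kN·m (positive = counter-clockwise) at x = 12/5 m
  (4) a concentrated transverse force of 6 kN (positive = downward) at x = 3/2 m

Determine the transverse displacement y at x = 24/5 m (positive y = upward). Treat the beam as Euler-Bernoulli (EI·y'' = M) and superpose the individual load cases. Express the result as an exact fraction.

y(24/5) = -1452717/125000000 m

Load 1 — triangular load w₀=4 kN/m (0→w₀ over full span):
  y_1 = -w₀x²(L-x)²(x+2L)/(120LEI) = -4·(24/5)²·(6-(24/5))²·((24/5)+2·6)/(120·6·1000) = -6048/1953125 m
Load 2 — uniform load w=7 kN/m over full span:
  y_2 = -wx²(L-x)²/(24EI) = -7·(24/5)²·(6-(24/5))²/(24·1000) = -756/78125 m
Load 3 — applied couple M₀=13 kN·m at a=12/5 m (b=L-a=18/5):
  y_3 = (R_Ax³/6 - M_Ax²/2 - M₀(x-a)²/2)/EI  [x>a] with R_A=78/25, M_A=39/25 = ((78/25)·(24/5)³/6 - (39/25)·(24/5)²/2 - 13·((24/5)-(12/5))²/2)/1000 = 819/390625 m
Load 4 — point force P=6 kN at a=3/2 m (b=L-a=9/2):
  y_4 = -Pa²(L-x)²(3bL-(3b+a)(L-x))/(6L³EI)  [x>a] = -6·(3/2)²·(6-(24/5))²·(3·(9/2)·6-(3·(9/2)+(3/2))·(6-(24/5)))/(6·6³·1000) = -189/200000 m
Superposition: y = Σ y_i = -1452717/125000000 m ≈ -0.011622 m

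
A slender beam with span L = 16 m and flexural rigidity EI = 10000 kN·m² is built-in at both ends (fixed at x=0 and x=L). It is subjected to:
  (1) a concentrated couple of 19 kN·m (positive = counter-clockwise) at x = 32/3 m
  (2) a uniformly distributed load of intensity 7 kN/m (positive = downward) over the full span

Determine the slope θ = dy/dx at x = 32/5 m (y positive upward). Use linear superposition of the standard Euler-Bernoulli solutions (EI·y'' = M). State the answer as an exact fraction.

θ(32/5) = -2878/234375 rad

Load 1 — applied couple M₀=19 kN·m at a=32/3 m (b=L-a=16/3):
  θ_1 = (R_Ax²/2 - M_Ax)/EI  [x≤a] with R_A=19/12, M_A=19/3 = ((19/12)·(32/5)²/2 - (19/3)·(32/5))/10000 = -38/46875 rad
Load 2 — uniform load w=7 kN/m over full span:
  θ_2 = -wx(L-x)(L-2x)/(12EI) = -7·(32/5)·(16-(32/5))·(16-2·(32/5))/(12·10000) = -896/78125 rad
Superposition: θ = Σ θ_i = -2878/234375 rad ≈ -0.012279 rad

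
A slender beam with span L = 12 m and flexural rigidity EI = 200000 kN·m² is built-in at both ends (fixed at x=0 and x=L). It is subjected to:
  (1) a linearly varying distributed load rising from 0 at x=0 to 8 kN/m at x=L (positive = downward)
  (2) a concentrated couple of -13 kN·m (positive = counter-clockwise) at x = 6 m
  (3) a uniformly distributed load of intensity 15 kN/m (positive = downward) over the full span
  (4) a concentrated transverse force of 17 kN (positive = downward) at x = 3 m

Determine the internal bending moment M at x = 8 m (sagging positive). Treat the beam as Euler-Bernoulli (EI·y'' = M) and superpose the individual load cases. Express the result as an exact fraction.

Load 1 — triangular load w₀=8 kN/m (0→w₀ over full span):
  M_1 = 3w₀Lx/20 - w₀L²/30 - w₀x³/(6L) = 3·8·12·8/20 - 8·12²/30 - 8·8³/(6·12) = 896/45 kN·m
Load 2 — applied couple M₀=-13 kN·m at a=6 m (b=L-a=6):
  M_2 = R_Ax - M_A - M₀  [x>a] with R_A=-13/8, M_A=-13/4 = (-13/8)·8 - (-13/4) - (-13) = 13/4 kN·m
Load 3 — uniform load w=15 kN/m over full span:
  M_3 = wLx/2 - wL²/12 - wx²/2 = 15·12·8/2 - 15·12²/12 - 15·8²/2 = 60 kN·m
Load 4 — point force P=17 kN at a=3 m (b=L-a=9):
  M_4 = Pa²(a+3b)(L-x)/L³ - Pa²b/L²  [x>a] = 17·3²·(3+3·9)·(12-8)/12³ - 17·3²·9/12² = 17/16 kN·m
Superposition: M = Σ M_i = 60641/720 kN·m ≈ 84.223611 kN·m

M(8) = 60641/720 kN·m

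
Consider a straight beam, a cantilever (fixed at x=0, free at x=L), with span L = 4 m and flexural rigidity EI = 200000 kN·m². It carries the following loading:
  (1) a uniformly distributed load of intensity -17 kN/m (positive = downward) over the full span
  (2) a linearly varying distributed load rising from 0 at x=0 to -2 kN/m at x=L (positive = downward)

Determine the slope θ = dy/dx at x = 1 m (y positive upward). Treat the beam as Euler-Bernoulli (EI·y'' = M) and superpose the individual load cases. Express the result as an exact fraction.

θ(1) = 5449/9600000 rad

Load 1 — uniform load w=-17 kN/m over full span:
  θ_1 = -wx(x²-3Lx+3L²)/(6EI) = -(-17)·1·(1²-3·4·1+3·4²)/(6·200000) = 629/1200000 rad
Load 2 — triangular load w₀=-2 kN/m (0→w₀ over full span):
  θ_2 = (w₀Lx²/4-w₀L²x/3-w₀x⁴/(24L))/EI = ((-2)·4·1²/4-(-2)·4²·1/3-(-2)·1⁴/(24·4))/200000 = 139/3200000 rad
Superposition: θ = Σ θ_i = 5449/9600000 rad ≈ 0.000568 rad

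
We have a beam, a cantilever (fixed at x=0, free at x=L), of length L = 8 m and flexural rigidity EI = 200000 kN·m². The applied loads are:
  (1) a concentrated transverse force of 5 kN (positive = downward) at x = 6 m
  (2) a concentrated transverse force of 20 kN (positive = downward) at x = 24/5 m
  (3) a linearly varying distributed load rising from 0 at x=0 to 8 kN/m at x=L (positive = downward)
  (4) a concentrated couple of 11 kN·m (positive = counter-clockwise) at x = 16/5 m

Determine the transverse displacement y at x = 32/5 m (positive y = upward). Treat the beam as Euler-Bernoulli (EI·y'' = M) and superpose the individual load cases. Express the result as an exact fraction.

Load 1 — point force P=5 kN at a=6 m (b=L-a=2):
  y_1 = -Pa²(3x-a)/(6EI)  [x>a] = -5·6²·(3·(32/5)-6)/(6·200000) = -99/50000 m
Load 2 — point force P=20 kN at a=24/5 m (b=L-a=16/5):
  y_2 = -Pa²(3x-a)/(6EI)  [x>a] = -20·(24/5)²·(3·(32/5)-(24/5))/(6·200000) = -432/78125 m
Load 3 — triangular load w₀=8 kN/m (0→w₀ over full span):
  y_3 = (w₀Lx³/12-w₀L²x²/6-w₀x⁵/(120L))/EI = (8·8·(32/5)³/12-8·8²·(32/5)²/6-8·(32/5)⁵/(120·8))/200000 = -1601536/146484375 m
Load 4 — applied couple M₀=11 kN·m at a=16/5 m (b=L-a=24/5):
  y_4 = M₀a(2x-a)/(2EI)  [x>a] = 11·(16/5)·(2·(32/5)-(16/5))/(2·200000) = 66/78125 m
Superposition: y = Σ y_i = -41245201/2343750000 m ≈ -0.017598 m

y(32/5) = -41245201/2343750000 m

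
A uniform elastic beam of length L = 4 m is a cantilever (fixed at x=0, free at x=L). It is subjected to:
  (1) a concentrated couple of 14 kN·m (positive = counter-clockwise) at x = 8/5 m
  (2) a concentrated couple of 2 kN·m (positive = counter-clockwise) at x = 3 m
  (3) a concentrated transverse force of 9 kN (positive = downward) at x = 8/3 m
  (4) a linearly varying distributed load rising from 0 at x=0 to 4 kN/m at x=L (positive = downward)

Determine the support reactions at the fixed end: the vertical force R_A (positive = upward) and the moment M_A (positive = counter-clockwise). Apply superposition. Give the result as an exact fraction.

R_A = 17 kN, M_A = 88/3 kN·m

Load 1 — applied couple M₀=14 kN·m at a=8/5 m (b=L-a=12/5):
  R_A = 0 kN
  M_A = -M₀ = -14 kN·m
Load 2 — applied couple M₀=2 kN·m at a=3 m (b=L-a=1):
  R_A = 0 kN
  M_A = -M₀ = -2 kN·m
Load 3 — point force P=9 kN at a=8/3 m (b=L-a=4/3):
  R_A = P = 9 kN
  M_A = Pa = 9·(8/3) = 24 kN·m
Load 4 — triangular load w₀=4 kN/m (0→w₀ over full span):
  R_A = w₀L/2 = 4·4/2 = 8 kN
  M_A = w₀L²/3 = 4·4²/3 = 64/3 kN·m
Superposition: R_A = 17 kN, M_A = 88/3 kN·m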